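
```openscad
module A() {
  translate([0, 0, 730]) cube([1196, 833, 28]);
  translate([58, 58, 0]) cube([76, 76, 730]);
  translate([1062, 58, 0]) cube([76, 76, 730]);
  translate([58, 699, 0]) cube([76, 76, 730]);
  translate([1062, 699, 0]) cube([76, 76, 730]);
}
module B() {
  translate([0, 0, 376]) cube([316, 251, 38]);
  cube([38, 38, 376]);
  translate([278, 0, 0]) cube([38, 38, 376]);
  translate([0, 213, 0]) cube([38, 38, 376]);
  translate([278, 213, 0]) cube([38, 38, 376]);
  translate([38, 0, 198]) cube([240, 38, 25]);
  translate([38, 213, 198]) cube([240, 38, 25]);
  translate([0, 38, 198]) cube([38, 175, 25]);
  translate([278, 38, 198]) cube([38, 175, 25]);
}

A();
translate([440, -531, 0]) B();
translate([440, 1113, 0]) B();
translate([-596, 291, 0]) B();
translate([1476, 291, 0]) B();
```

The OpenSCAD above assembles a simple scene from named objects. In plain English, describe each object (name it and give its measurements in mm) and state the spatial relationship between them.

A is a rectangular dining table. The top is 1196×833×28 mm with its upper surface at z = 758 mm. It stands on four 76×76 mm square legs, each inset 58 mm from the nearest pair of top edges, running from the floor to the underside of the top.

B is a four-legged stool. The seat is a 316×251×38 mm slab whose top surface is at z = 414 mm; four square legs, each 38×38 mm in cross-section, run from the floor (z = 0) to the underside of the seat, each flush with a corner of the seat. Four stretchers, 38 mm wide and 25 mm tall, connect adjacent legs with their undersides at z = 198 mm, each running between the inner faces of the legs it joins and aligned with the legs' outer faces on the other axis.

Four stools sit around the table at the −y, +y, −x, +x sides.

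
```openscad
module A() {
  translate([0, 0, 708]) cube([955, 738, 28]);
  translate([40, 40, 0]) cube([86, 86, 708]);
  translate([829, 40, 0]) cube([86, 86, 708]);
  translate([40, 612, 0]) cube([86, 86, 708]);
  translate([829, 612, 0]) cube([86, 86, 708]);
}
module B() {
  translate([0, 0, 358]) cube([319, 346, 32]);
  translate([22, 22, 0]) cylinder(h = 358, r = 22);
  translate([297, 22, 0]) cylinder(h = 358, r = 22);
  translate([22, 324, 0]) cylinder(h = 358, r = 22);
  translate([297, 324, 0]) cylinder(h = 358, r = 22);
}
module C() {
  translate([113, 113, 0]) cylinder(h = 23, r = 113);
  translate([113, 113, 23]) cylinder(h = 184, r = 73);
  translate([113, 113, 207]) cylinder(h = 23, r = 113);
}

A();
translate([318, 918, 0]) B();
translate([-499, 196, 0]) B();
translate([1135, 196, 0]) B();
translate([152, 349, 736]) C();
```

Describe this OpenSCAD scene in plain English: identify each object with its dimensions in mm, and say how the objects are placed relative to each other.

A is a table with a 955×738 mm rectangular top, 28 mm thick, top surface at z = 736 mm, supported by four 86×86 mm square legs, each inset 40 mm from the nearest pair of top edges, running from the floor.

B is a four-legged stool. The seat is a 319×346×32 mm slab whose top surface is at z = 390 mm; four round legs, each 44 mm in diameter, run from the floor (z = 0) to the underside of the seat, each leg's axis is inset half a diameter from the nearest pair of seat edges (so the leg's bounding box is flush with the corner).

C is a spool: two coaxial disc flanges of radius 113 mm and thickness 23 mm, joined by a core cylinder of radius 73 mm and height 184 mm. The lower flange rests on z = 0 and the three cylinders share a vertical axis.

Three stools sit around the table at the +y, −x, +x sides. The spool is on top of the table.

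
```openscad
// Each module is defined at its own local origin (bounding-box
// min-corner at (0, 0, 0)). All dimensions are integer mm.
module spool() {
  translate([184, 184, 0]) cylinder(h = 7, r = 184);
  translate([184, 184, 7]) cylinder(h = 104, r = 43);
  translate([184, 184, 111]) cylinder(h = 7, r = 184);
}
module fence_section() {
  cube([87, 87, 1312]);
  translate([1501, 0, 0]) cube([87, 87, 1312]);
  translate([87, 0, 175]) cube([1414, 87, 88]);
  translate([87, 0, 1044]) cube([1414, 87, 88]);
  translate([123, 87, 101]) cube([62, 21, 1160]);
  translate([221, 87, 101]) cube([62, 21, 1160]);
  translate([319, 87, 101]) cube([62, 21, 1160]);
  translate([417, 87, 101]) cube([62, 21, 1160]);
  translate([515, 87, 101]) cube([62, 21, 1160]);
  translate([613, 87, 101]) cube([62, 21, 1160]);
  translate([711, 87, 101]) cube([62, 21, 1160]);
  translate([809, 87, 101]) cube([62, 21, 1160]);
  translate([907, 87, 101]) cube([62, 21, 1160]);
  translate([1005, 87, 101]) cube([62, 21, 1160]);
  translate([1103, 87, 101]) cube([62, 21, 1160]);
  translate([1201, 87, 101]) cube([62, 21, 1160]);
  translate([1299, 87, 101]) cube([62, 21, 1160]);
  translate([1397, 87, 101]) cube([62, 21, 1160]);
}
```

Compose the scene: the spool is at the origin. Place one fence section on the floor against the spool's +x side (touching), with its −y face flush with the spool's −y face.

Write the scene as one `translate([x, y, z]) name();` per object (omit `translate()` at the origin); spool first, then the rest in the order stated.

spool();
translate([368, 0, 0]) fence_section();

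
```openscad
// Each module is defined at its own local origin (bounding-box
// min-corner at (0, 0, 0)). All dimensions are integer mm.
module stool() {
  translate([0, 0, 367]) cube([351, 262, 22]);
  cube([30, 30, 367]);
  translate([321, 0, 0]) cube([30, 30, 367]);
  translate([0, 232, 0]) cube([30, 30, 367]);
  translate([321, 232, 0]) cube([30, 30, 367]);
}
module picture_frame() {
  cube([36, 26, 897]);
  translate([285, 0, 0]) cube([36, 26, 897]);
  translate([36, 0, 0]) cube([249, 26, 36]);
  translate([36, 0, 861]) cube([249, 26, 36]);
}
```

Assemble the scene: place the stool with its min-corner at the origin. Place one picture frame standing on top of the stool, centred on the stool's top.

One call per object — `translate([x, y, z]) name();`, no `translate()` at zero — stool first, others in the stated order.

stool();
translate([15, 118, 389]) picture_frame();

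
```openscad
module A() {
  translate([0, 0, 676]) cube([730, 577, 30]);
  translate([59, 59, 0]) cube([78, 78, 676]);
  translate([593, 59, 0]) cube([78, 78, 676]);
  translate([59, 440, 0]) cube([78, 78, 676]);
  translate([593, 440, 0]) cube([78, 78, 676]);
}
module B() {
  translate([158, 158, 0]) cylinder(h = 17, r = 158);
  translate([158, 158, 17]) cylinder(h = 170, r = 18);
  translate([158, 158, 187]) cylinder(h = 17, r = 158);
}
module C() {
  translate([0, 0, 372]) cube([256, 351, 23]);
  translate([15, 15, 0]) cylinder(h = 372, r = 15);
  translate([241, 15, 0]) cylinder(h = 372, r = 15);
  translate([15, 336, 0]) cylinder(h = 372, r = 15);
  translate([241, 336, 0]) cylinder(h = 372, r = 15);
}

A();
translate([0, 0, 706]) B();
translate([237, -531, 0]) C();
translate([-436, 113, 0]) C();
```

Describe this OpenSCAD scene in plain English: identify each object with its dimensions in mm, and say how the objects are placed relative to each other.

A is a table with a 730×577 mm rectangular top, 30 mm thick, top surface at z = 706 mm, supported by four 78×78 mm square legs, each inset 59 mm from the nearest pair of top edges, running from the floor.

B is a spool: two coaxial disc flanges of radius 158 mm and thickness 17 mm, joined by a core cylinder of radius 18 mm and height 170 mm. The lower flange rests on z = 0 and the three cylinders share a vertical axis.

C is a four-legged stool. The seat is a 256×351×23 mm slab whose top surface is at z = 395 mm; four round legs, each 30 mm in diameter, run from the floor (z = 0) to the underside of the seat, each leg's axis is inset half a diameter from the nearest pair of seat edges (so the leg's bounding box is flush with the corner).

The spool is on top of the table. Two stools sit around the table at the −y, −x sides.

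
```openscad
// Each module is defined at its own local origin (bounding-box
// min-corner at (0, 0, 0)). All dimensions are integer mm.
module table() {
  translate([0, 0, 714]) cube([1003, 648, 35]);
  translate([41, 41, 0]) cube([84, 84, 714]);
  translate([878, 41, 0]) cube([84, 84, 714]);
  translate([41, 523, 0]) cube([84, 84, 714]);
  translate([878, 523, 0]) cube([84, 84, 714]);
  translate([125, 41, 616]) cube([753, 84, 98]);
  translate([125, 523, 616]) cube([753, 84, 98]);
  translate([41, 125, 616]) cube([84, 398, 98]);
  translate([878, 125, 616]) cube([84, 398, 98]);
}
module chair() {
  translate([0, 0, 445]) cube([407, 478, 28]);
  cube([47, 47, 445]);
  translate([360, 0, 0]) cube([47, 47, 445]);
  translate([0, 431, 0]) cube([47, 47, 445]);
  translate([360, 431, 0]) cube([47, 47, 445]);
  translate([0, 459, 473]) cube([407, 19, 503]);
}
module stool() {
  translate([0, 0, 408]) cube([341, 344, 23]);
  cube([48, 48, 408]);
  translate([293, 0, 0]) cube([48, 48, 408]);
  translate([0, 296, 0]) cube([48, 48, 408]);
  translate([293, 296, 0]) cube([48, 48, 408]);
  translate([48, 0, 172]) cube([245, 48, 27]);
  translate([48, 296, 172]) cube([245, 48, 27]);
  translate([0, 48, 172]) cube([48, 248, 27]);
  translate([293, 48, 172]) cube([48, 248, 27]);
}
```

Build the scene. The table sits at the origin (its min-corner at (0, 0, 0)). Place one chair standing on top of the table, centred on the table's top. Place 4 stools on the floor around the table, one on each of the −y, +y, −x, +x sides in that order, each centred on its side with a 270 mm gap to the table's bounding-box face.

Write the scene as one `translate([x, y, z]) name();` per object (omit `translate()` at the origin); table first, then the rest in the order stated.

table();
translate([298, 85, 749]) chair();
translate([331, -614, 0]) stool();
translate([331, 918, 0]) stool();
translate([-611, 152, 0]) stool();
translate([1273, 152, 0]) stool();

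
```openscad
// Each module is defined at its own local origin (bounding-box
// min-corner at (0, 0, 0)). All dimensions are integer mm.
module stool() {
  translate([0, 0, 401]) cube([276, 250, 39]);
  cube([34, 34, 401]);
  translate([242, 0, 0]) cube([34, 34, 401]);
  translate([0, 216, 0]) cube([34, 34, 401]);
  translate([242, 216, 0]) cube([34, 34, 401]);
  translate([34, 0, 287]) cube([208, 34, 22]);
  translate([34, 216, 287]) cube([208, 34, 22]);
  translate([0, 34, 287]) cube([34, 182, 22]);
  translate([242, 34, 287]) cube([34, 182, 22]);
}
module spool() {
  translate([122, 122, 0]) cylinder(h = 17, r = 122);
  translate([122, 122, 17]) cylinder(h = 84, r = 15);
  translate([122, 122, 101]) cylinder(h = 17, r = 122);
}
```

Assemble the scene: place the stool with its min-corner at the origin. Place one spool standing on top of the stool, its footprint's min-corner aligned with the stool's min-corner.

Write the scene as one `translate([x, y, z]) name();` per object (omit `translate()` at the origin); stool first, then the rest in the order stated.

stool();
translate([0, 0, 440]) spool();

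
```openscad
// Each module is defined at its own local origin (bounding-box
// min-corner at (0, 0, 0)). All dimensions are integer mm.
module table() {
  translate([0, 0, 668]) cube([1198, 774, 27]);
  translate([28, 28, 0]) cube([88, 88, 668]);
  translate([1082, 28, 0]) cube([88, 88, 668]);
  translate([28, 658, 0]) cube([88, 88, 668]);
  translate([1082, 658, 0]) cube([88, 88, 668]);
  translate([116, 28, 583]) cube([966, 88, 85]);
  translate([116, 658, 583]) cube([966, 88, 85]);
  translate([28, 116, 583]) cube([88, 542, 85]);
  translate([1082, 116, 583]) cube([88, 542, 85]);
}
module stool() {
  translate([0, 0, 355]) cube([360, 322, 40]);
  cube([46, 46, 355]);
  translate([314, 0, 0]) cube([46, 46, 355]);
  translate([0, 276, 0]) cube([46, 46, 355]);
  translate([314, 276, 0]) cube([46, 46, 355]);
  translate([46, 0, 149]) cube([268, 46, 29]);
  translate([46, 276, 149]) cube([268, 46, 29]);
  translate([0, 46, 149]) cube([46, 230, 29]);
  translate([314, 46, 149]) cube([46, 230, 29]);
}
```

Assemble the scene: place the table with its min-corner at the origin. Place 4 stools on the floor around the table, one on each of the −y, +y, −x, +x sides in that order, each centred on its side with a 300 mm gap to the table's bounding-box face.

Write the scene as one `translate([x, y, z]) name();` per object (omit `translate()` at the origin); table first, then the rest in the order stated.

table();
translate([419, -622, 0]) stool();
translate([419, 1074, 0]) stool();
translate([-660, 226, 0]) stool();
translate([1498, 226, 0]) stool();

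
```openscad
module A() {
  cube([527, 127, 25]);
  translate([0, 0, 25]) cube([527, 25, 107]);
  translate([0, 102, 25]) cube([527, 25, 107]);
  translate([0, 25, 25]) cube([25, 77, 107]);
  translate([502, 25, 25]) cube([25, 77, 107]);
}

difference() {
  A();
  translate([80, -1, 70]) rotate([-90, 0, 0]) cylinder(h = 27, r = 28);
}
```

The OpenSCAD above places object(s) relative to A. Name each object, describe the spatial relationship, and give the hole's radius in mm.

The subtracted cylinder has r = 28 mm.

A is an open box. The open box has a circular hole through its front wall. The hole's radius is 28 mm.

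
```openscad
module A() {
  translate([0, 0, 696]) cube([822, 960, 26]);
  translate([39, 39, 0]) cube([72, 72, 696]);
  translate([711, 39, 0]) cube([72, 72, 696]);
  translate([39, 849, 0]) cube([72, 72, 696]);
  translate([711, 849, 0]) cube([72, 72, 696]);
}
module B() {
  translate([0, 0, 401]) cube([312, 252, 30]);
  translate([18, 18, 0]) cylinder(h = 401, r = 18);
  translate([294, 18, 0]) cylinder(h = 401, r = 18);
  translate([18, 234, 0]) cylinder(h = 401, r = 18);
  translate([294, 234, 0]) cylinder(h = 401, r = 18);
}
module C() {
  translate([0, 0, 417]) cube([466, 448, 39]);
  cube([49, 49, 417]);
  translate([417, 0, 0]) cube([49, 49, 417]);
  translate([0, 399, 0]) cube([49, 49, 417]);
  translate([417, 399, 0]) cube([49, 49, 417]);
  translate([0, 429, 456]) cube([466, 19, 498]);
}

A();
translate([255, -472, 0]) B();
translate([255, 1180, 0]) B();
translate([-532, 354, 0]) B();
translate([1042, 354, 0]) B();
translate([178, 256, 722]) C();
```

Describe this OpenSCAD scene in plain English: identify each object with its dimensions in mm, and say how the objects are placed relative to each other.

A is a table: top 822 mm (x) × 960 mm (y), 26 mm thick, upper face at z = 722 mm, on four 72×72 mm square legs, each inset 39 mm from the nearest pair of top edges, running from z = 0 to the bottom of the top.

B is a simple wooden stool: a rectangular seat 312 mm (x) by 252 mm (y), 30 mm thick, top face at z = 431 mm, on four round legs, each 36 mm in diameter. The legs rest on z = 0, each leg's axis is inset half a diameter from the nearest pair of seat edges (so the leg's bounding box is flush with the corner).

C is a chair. The seat is a 466×448×39 mm slab with its top at z = 456 mm, on four 49×49 mm corner legs (flush with the seat edges, standing on z = 0). A flat backrest 19 mm thick, 498 mm tall, spans the full seat width and rises from the seat top along its +y edge, rear face flush with the rear of the seat.

Four stools sit around the table at the −y, +y, −x, +x sides. The chair is on top of the table, centred.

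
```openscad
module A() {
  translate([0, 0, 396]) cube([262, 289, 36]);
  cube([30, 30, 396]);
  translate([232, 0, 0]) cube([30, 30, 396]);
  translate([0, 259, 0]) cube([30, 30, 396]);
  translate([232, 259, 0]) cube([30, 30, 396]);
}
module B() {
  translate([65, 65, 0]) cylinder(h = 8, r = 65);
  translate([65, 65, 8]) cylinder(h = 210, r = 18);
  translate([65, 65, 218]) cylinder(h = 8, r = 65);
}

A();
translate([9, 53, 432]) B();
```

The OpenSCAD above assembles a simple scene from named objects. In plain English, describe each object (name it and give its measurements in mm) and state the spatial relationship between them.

A is a four-legged stool. The seat is a 262×289×36 mm slab whose top surface is at z = 432 mm; four square legs, each 30×30 mm in cross-section, run from the floor (z = 0) to the underside of the seat, each flush with a corner of the seat.

B is a spool: two coaxial disc flanges of radius 65 mm and thickness 8 mm, joined by a core cylinder of radius 18 mm and height 210 mm. The lower flange rests on z = 0 and the three cylinders share a vertical axis.

The spool is on top of the stool.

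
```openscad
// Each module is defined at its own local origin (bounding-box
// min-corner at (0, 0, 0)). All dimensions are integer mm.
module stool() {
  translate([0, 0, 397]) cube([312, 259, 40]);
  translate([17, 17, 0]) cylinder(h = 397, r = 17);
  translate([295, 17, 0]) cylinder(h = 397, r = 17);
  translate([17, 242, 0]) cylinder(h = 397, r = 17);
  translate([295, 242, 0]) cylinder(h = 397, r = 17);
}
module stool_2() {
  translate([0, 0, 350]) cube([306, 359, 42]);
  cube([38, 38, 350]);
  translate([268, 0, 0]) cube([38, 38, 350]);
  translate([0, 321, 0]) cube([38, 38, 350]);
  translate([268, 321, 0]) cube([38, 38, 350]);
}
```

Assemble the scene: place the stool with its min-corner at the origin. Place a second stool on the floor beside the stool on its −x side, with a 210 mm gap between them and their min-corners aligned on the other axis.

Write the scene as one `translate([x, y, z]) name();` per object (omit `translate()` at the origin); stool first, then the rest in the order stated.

stool();
translate([-516, 0, 0]) stool_2();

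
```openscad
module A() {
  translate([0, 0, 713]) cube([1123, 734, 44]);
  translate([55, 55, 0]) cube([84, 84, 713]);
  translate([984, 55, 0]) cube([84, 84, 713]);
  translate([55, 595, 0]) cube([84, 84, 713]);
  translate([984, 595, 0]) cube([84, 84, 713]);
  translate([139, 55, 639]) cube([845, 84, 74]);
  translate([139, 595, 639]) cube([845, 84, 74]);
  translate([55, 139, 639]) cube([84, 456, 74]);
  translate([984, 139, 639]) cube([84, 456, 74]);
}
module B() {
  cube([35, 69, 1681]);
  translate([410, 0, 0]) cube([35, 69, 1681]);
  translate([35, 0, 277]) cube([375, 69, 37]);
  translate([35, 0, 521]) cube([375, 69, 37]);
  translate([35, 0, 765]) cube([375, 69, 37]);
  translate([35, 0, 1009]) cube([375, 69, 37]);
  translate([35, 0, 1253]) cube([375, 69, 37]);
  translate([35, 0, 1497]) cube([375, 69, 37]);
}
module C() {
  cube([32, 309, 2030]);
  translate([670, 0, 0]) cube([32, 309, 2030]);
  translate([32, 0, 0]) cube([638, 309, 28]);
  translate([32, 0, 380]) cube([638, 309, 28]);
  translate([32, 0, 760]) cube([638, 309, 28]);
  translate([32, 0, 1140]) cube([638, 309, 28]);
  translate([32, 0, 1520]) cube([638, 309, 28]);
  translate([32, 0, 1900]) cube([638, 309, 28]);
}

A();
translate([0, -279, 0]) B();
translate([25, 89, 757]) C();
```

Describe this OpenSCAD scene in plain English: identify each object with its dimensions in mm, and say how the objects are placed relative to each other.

A is a table with a 1123×734 mm rectangular top, 44 mm thick, top surface at z = 757 mm, supported by four 84×84 mm square legs, each inset 55 mm from the nearest pair of top edges, running from the floor. Four apron rails, 84 mm thick and 74 mm tall, run between adjacent legs with their top edges flush with the underside of the top and their outer faces flush with the legs' outer faces.

B is a straight ladder. Two 35×69 mm vertical rails, 1681 mm tall, stand 445 mm apart (outside-to-outside) with their front faces coplanar on the −y side. 6 rungs, each 69 mm deep and 37 mm tall, span between the inner faces of the rails, front faces flush with the rails. The lowest rung's underside is at z = 277 mm and rungs are spaced 244 mm apart (underside to underside).

C is a bookshelf 702 mm wide overall, 309 mm deep and 2030 mm tall. The two sides are 32 mm thick vertical panels. 6 horizontal shelves of 28 mm thickness span between the inner faces of the sides; the lowest shelf sits on the floor and shelves are stacked with a clear vertical gap of 352 mm between each pair.

The ladder is on the floor beside the table on its −y side. The bookshelf is on top of the table.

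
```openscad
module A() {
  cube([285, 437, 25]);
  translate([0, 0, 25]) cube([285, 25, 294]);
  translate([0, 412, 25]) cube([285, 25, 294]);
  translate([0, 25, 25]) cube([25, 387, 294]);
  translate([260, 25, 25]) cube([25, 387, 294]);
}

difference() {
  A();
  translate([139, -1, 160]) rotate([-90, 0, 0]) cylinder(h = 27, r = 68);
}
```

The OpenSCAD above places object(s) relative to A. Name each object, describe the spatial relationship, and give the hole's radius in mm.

A is an open box. The open box has a circular hole through its front wall. The hole's radius is 68 mm.

The subtracted cylinder has r = 68 mm.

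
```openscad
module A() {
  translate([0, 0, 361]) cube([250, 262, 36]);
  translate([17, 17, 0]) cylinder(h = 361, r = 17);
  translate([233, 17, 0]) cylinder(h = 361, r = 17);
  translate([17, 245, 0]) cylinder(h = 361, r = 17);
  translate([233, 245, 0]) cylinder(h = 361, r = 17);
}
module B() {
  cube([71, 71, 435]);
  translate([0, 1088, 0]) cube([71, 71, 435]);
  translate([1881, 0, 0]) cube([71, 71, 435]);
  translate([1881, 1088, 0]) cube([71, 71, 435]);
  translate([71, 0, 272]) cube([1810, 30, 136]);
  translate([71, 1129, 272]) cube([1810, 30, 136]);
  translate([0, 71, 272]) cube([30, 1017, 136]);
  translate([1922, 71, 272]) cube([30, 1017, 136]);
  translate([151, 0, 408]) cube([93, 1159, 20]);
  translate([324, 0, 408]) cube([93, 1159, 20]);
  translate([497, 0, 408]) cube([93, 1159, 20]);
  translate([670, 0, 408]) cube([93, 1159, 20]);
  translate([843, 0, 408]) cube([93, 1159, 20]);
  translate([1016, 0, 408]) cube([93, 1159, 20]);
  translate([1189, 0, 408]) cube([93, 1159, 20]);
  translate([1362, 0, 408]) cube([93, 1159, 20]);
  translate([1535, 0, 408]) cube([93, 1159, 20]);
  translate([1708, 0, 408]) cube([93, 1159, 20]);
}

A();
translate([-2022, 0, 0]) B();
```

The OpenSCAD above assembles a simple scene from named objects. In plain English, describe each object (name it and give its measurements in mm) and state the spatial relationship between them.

A is a simple wooden stool: a rectangular seat 250 mm (x) by 262 mm (y), 36 mm thick, top face at z = 397 mm, on four round legs, each 34 mm in diameter. The legs rest on z = 0, each leg's axis is inset half a diameter from the nearest pair of seat edges (so the leg's bounding box is flush with the corner).

B is a bed frame 1952 mm long (x) by 1159 mm wide (y). Four 71×71 mm corner posts, 435 mm tall, at the corners of the footprint. Four rails of 30 mm thickness and 136 mm height run between adjacent posts with their undersides at z = 272 mm, their outer faces flush with the outside of the frame (the two x-running rails run between the posts' inner faces; the two y-running rails run between the posts' inner faces). 10 slats, each 93 mm wide (x) and 20 mm thick, lie across the top of the two x-running rails, running the full 1159 mm width of the frame in y; the slats are evenly spaced along x between the inner faces of the end posts with equal gaps (rounded down to the nearest mm) at the −x end and between each pair — any rounding remainder accumulates at the +x end.

The bed frame is on the floor beside the stool on its −x side.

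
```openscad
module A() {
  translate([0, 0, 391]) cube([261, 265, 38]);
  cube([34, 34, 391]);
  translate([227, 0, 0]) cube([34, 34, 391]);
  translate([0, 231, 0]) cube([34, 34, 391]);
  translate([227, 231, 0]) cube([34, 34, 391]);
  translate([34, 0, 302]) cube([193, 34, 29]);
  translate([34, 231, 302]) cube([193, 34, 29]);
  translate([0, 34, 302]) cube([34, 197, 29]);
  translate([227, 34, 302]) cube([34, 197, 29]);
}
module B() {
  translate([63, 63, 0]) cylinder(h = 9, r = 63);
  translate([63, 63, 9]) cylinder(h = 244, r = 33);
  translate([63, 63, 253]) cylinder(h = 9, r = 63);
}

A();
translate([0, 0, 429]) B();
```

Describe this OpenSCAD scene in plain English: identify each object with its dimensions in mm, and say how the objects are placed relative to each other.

A is a four-legged stool. The seat is 261×265 mm, 38 mm thick, top at z = 429 mm. It stands on four square legs, each 34×34 mm in cross-section, from z = 0 to the seat underside, each flush with a corner of the seat. Four stretchers, 34 mm wide and 29 mm tall, connect adjacent legs with their undersides at z = 302 mm, each running between the inner faces of the legs it joins and aligned with the legs' outer faces on the other axis.

B is a spool: two coaxial disc flanges of radius 63 mm and thickness 9 mm, joined by a core cylinder of radius 33 mm and height 244 mm. The lower flange rests on z = 0 and the three cylinders share a vertical axis.

The spool is on top of the stool.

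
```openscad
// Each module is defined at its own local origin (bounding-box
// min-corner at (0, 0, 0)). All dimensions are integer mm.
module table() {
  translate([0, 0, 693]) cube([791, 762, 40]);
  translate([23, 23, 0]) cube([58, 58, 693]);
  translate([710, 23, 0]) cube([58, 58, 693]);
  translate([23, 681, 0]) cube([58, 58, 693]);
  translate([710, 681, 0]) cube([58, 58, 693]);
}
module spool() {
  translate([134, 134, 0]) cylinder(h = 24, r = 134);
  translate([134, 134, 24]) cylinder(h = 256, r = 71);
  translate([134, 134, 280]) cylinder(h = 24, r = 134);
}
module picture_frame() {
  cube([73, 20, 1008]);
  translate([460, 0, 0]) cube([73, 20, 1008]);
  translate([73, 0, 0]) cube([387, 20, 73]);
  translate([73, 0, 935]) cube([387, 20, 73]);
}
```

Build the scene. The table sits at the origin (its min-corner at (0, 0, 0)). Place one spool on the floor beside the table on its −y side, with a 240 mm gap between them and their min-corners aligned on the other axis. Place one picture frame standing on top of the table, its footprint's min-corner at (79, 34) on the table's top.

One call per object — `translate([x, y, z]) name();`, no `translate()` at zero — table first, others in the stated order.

table();
translate([0, -508, 0]) spool();
translate([79, 34, 733]) picture_frame();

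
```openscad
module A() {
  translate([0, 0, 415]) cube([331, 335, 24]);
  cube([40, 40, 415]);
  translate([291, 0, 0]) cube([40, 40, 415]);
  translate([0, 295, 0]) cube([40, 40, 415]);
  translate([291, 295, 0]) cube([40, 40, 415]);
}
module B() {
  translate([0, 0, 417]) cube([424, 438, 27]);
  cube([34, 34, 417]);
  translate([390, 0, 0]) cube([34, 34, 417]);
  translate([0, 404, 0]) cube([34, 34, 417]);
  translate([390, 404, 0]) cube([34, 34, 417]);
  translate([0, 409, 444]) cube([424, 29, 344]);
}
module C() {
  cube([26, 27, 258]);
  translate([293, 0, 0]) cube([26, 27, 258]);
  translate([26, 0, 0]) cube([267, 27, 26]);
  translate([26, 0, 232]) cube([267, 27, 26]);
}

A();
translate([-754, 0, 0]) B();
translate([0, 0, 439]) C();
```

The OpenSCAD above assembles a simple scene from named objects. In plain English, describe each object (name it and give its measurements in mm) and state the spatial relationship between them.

A is a simple wooden stool: a rectangular seat 331 mm (x) by 335 mm (y), 24 mm thick, top face at z = 439 mm, on four square legs, each 40×40 mm in cross-section. The legs rest on z = 0, each flush with a corner of the seat.

B is a chair. The seat is a 424×438×27 mm slab with its top at z = 444 mm, on four 34×34 mm corner legs (flush with the seat edges, standing on z = 0). A flat backrest 29 mm thick, 344 mm tall, spans the full seat width and rises from the seat top along its +y edge, rear face flush with the rear of the seat.

C is a rectangular picture frame lying in the x–z plane (depth along y). The opening is 267 mm wide (x) by 206 mm tall (z), surrounded by a border 26 mm wide on all four sides. The frame is 27 mm deep and is made of two full-height vertical stiles with two horizontal rails fitted between them.

The chair is on the floor beside the stool on its −x side. The picture frame is on top of the stool.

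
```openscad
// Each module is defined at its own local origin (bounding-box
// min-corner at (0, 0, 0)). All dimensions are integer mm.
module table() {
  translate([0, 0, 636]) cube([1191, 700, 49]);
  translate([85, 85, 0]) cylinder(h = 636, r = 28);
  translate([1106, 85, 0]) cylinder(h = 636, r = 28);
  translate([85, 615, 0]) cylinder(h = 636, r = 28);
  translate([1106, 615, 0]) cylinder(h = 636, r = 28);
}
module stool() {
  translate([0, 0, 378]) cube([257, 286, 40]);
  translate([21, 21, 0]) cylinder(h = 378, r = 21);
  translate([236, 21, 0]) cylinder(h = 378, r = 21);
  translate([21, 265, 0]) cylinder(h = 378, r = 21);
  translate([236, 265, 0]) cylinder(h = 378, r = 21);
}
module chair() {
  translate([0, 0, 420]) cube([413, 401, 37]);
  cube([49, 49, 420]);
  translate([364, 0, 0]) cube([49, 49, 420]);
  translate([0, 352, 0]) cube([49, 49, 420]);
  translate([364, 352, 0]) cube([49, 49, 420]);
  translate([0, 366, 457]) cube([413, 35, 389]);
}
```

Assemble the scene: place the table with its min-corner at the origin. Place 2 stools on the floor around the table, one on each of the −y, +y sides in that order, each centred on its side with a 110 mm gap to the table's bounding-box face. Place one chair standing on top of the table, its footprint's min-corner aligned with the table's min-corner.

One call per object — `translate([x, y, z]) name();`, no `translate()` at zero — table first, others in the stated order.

table();
translate([467, -396, 0]) stool();
translate([467, 810, 0]) stool();
translate([0, 0, 685]) chair();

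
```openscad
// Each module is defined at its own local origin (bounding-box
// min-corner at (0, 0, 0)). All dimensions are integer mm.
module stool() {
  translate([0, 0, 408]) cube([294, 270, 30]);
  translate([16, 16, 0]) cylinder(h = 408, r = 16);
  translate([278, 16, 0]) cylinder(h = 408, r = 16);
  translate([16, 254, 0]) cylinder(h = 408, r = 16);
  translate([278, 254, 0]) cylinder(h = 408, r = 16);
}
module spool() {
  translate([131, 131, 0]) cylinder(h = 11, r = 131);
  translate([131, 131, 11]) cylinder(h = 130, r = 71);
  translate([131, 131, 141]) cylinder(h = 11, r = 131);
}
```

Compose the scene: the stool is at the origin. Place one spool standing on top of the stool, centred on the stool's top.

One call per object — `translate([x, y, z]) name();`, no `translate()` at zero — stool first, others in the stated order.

stool();
translate([16, 4, 438]) spool();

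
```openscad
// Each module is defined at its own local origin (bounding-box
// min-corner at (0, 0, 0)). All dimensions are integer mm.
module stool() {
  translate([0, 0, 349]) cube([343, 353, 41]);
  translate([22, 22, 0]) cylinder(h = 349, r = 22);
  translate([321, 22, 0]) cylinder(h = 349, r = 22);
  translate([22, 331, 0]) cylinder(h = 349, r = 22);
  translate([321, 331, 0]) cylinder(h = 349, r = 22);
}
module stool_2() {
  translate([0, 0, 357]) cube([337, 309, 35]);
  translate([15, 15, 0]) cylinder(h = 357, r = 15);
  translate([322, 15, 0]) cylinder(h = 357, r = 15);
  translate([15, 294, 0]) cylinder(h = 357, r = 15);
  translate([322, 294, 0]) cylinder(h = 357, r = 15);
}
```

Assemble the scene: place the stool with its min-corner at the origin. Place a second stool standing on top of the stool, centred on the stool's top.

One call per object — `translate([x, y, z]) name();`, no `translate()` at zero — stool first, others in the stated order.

stool();
translate([3, 22, 390]) stool_2();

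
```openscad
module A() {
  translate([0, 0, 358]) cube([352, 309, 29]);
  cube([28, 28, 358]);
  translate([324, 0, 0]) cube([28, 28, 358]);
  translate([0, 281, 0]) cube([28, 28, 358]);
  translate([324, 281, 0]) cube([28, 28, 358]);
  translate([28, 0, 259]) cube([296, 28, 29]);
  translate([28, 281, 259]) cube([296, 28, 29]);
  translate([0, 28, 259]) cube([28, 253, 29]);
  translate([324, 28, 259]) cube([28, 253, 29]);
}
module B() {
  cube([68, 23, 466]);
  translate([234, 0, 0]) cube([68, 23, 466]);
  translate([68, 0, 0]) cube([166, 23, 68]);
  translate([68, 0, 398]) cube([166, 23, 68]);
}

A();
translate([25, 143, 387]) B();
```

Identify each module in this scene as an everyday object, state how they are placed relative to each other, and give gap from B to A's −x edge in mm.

A is a stool. B is a picture frame. The picture frame is on top of the stool, centred. The gap from the picture frame to the stool's −x edge is 25 mm.

The picture frame's min-x is at 25; the stool's min-x is 0; gap = 25 mm.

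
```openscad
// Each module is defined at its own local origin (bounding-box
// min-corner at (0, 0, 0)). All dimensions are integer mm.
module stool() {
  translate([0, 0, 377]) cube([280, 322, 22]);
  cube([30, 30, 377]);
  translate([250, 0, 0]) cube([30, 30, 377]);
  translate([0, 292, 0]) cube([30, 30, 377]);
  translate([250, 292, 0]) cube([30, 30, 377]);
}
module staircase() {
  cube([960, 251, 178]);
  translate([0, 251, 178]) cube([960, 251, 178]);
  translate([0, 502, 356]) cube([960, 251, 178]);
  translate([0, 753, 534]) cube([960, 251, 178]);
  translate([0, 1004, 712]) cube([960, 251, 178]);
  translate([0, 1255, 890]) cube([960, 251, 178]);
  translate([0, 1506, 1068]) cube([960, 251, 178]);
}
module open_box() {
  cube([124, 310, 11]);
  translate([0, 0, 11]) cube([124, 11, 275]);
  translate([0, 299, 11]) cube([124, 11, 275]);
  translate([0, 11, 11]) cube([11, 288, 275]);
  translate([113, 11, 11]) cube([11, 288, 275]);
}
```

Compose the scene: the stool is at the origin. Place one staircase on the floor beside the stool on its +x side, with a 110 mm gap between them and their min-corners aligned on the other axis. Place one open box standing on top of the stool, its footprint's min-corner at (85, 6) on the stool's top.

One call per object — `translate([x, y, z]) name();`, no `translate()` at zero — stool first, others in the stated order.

stool();
translate([390, 0, 0]) staircase();
translate([85, 6, 399]) open_box();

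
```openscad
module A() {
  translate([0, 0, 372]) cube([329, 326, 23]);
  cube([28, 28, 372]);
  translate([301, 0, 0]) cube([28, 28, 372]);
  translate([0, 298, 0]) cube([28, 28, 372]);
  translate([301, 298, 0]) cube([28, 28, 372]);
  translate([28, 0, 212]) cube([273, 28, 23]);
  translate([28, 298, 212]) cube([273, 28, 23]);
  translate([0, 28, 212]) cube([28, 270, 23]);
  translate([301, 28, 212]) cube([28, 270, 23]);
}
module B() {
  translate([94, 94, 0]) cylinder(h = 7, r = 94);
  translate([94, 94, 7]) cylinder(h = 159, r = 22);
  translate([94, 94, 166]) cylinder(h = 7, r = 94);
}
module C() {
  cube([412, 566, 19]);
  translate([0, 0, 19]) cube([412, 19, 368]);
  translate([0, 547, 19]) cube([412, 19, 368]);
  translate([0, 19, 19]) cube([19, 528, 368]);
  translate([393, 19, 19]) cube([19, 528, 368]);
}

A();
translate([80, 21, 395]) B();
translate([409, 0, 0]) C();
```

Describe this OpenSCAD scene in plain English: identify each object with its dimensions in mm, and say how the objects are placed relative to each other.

A is a four-legged stool. The seat is a 329×326×23 mm slab whose top surface is at z = 395 mm; four square legs, each 28×28 mm in cross-section, run from the floor (z = 0) to the underside of the seat, each flush with a corner of the seat. Four stretchers, 28 mm wide and 23 mm tall, connect adjacent legs with their undersides at z = 212 mm, each running between the inner faces of the legs it joins and aligned with the legs' outer faces on the other axis.

B is a spool: two coaxial disc flanges of radius 94 mm and thickness 7 mm, joined by a core cylinder of radius 22 mm and height 159 mm. The lower flange rests on z = 0 and the three cylinders share a vertical axis.

C is an open-topped rectangular box: outside dimensions 412×566×387 mm, with a uniform wall and base thickness of 19 mm. The base is a full 412×566 slab on the floor; four walls sit on top of the base. The front and back walls (the −y and +y sides) span the full width; the two side walls fit between them.

The spool is on top of the stool. The open box is on the floor beside the stool on its +x side.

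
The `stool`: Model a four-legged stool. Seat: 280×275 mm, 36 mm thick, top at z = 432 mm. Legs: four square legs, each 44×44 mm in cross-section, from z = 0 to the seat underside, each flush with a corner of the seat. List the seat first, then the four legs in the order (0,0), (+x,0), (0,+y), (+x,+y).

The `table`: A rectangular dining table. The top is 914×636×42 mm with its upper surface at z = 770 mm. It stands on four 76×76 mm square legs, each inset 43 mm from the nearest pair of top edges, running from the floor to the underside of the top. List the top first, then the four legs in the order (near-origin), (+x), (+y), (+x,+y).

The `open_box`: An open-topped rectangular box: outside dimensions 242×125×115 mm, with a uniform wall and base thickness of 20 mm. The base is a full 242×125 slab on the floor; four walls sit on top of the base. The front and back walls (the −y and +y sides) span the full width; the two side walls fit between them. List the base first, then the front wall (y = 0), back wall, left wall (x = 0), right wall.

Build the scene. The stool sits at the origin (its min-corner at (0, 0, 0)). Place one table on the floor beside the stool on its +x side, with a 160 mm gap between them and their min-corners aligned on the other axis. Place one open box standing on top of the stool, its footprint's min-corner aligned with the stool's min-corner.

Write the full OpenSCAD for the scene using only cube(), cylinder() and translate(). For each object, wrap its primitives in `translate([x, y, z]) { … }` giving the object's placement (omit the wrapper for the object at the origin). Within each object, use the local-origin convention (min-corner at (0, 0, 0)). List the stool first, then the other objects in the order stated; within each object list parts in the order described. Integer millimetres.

translate([0, 0, 396]) cube([280, 275, 36]);
cube([44, 44, 396]);
translate([236, 0, 0]) cube([44, 44, 396]);
translate([0, 231, 0]) cube([44, 44, 396]);
translate([236, 231, 0]) cube([44, 44, 396]);
translate([440, 0, 0]) {
  translate([0, 0, 728]) cube([914, 636, 42]);
  translate([43, 43, 0]) cube([76, 76, 728]);
  translate([795, 43, 0]) cube([76, 76, 728]);
  translate([43, 517, 0]) cube([76, 76, 728]);
  translate([795, 517, 0]) cube([76, 76, 728]);
}
translate([0, 0, 432]) {
  cube([242, 125, 20]);
  translate([0, 0, 20]) cube([242, 20, 95]);
  translate([0, 105, 20]) cube([242, 20, 95]);
  translate([0, 20, 20]) cube([20, 85, 95]);
  translate([222, 20, 20]) cube([20, 85, 95]);
}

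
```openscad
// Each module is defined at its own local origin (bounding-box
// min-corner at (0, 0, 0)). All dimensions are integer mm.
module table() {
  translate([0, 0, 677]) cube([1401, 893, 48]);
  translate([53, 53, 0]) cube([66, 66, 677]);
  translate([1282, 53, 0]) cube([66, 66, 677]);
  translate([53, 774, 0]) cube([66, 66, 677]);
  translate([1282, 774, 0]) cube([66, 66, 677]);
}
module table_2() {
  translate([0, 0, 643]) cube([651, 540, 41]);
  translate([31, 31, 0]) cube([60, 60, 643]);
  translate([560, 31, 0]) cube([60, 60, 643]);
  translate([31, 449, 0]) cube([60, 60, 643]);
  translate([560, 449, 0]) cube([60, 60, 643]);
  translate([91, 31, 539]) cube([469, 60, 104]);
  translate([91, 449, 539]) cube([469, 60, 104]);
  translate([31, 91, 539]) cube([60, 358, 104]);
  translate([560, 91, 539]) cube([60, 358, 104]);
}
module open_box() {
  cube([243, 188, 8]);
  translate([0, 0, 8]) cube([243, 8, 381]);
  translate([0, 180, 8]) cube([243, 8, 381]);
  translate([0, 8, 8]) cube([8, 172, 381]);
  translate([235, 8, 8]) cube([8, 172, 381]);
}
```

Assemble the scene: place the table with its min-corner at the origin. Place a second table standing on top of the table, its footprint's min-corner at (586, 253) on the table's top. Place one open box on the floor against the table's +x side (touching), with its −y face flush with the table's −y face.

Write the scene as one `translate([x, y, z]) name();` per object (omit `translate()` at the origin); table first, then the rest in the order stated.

table();
translate([586, 253, 725]) table_2();
translate([1401, 0, 0]) open_box();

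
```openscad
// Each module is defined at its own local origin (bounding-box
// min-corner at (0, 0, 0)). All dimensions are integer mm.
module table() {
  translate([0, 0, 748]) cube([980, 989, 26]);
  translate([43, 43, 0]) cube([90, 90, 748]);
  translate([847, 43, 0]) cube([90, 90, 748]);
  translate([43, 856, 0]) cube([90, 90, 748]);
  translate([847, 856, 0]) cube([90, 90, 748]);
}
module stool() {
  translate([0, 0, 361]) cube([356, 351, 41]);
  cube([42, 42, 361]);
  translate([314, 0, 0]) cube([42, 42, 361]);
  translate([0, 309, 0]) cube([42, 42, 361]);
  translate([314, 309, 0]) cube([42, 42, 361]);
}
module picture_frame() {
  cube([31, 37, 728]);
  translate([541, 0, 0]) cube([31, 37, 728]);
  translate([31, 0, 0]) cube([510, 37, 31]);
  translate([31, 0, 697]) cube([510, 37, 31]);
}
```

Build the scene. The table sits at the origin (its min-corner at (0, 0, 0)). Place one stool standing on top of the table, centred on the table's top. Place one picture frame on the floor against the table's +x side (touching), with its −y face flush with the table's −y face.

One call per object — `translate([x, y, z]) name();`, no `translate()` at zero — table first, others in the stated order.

table();
translate([312, 319, 774]) stool();
translate([980, 0, 0]) picture_frame();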